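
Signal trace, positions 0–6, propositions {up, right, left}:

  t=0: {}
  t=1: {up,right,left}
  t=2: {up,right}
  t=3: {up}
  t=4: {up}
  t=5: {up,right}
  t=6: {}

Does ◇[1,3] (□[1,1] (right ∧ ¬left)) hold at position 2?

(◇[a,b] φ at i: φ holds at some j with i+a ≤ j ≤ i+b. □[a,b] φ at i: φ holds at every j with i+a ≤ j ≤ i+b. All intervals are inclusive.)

Check □[1,1] (right ∧ ¬left) at each j in [3,5]:
  j=3: fails at 4
  j=4: holds on [5,5]
  j=5: fails at 6
Found at j=4 → formula holds.

Holds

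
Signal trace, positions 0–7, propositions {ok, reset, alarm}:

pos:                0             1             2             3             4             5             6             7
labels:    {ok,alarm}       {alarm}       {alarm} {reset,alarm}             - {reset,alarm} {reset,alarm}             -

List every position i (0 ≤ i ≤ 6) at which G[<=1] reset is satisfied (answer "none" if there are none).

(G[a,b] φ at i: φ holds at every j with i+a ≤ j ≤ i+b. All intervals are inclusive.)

Evaluate at each i in [0,6]:
  i=0: ✗ (fails at j=0)
  i=1: ✗ (fails at j=1)
  i=2: ✗ (fails at j=2)
  i=3: ✗ (fails at j=4)
  i=4: ✗ (fails at j=4)
  i=5: ✓ (all of [5,6])
  i=6: ✗ (fails at j=7)

5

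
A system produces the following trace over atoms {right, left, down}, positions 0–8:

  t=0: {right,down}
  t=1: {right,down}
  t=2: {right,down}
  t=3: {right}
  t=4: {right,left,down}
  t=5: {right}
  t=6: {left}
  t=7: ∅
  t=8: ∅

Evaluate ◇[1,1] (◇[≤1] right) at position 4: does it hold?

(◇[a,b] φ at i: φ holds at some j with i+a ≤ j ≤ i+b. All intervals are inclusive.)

Check ◇[≤1] right at each j in [5,5]:
  j=5: holds (witness at 5)
Found at j=5 → formula holds.

Holds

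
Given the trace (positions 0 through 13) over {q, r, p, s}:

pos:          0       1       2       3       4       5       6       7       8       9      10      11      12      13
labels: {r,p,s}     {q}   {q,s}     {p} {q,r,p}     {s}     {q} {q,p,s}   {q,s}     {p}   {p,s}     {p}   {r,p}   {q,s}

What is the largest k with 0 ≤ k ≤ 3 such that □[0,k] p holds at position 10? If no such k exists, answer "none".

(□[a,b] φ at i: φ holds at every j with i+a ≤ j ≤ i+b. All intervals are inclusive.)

p must hold from j=10 onward; find where it first fails.
  j=10: holds
  j=11: holds
  j=12: holds
  j=13: fails
Holds on [10,12], so largest k = 2.

2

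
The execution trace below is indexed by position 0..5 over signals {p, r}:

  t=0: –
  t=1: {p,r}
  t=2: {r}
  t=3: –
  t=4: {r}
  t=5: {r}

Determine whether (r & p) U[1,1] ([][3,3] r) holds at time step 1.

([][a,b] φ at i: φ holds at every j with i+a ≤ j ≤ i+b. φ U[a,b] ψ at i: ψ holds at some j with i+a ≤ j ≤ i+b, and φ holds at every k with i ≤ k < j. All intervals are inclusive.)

Need some j in [2,2] with [][3,3] r, and (r & p) at every k in [1,j-1].
  j=2: [][3,3] r holds; (r & p) holds at every k in [1,1] → satisfied.

Holds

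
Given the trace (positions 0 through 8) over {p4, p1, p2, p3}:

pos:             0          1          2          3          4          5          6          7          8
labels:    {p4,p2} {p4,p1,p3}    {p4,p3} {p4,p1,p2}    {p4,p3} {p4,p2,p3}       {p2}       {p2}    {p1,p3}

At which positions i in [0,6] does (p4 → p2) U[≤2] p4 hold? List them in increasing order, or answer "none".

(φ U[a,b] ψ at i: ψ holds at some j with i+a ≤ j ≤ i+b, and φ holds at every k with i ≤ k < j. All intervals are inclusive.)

0, 1, 2, 3, 4, 5

Evaluate at each i in [0,6]:
  i=0: ✓ (rhs at j=0)
  i=1: ✓ (rhs at j=1)
  i=2: ✓ (rhs at j=2)
  i=3: ✓ (rhs at j=3)
  i=4: ✓ (rhs at j=4)
  i=5: ✓ (rhs at j=5)
  i=6: ✗ (no rhs in [6,8])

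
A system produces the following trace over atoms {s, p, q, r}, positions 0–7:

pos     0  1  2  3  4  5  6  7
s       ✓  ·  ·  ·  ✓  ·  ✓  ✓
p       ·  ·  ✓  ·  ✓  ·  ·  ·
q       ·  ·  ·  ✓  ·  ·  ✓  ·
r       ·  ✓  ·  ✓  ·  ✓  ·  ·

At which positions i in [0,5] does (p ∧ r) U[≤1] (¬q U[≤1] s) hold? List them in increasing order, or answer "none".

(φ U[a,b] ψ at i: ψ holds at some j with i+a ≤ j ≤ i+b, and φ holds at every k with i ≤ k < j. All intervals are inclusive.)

0, 4, 5

Evaluate at each i in [0,5]:
  i=0: ✓ (rhs at j=0)
  i=1: ✗ (no rhs in [1,2])
  i=2: ✗ (no rhs in [2,3])
  i=3: ✗ (lhs fails at k=3 before rhs at j=4)
  i=4: ✓ (rhs at j=4)
  i=5: ✓ (rhs at j=5)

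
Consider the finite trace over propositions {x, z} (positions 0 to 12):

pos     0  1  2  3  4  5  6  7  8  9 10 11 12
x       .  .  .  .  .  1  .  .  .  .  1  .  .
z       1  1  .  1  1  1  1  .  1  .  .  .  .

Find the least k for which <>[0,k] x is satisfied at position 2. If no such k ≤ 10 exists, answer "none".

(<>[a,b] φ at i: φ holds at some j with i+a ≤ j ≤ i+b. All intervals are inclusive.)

Scan j = 2,3,… for x:
  j=2: fails
  j=3: fails
  j=4: fails
  j=5: holds
First hit at j=5, so smallest k = 5-2 = 3.

3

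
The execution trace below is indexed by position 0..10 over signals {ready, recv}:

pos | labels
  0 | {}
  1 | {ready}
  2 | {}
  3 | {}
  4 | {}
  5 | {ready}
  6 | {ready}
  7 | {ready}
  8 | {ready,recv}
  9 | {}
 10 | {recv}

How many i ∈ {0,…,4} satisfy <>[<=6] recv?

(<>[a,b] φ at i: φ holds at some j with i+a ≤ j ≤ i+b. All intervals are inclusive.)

Evaluate at each i in [0,4]:
  i=0: ✗ (none in [0,6])
  i=1: ✗ (none in [1,7])
  i=2: ✓ (witness j=8)
  i=3: ✓ (witness j=8)
  i=4: ✓ (witness j=8)
Positions where it holds: {2, 3, 4} → 3.

3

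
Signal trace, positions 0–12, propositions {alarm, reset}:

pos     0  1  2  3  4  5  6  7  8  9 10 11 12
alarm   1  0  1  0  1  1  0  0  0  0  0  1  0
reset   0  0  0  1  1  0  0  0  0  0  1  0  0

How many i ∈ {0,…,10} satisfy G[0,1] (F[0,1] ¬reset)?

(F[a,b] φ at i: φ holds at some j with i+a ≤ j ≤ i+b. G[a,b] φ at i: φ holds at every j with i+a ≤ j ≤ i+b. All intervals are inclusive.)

Evaluate at each i in [0,10]:
  i=0: ✓ (all of [0,1])
  i=1: ✓ (all of [1,2])
  i=2: ✗ (fails at j=3)
  i=3: ✗ (fails at j=3)
  i=4: ✓ (all of [4,5])
  i=5: ✓ (all of [5,6])
  i=6: ✓ (all of [6,7])
  i=7: ✓ (all of [7,8])
  i=8: ✓ (all of [8,9])
  i=9: ✓ (all of [9,10])
  i=10: ✓ (all of [10,11])
Positions where it holds: {0, 1, 4, 5, 6, 7, 8, 9, 10} → 9.

9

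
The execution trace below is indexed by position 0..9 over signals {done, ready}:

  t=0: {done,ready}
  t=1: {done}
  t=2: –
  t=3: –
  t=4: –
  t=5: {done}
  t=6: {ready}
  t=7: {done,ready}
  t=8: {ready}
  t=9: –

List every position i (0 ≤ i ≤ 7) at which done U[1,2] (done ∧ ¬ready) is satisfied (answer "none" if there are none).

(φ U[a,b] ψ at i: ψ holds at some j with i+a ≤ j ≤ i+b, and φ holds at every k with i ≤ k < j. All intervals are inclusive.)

Evaluate at each i in [0,7]:
  i=0: ✓ (rhs at j=1; lhs holds on [0,0])
  i=1: ✗ (no rhs in [2,3])
  i=2: ✗ (no rhs in [3,4])
  i=3: ✗ (lhs fails at k=3 before rhs at j=5)
  i=4: ✗ (lhs fails at k=4 before rhs at j=5)
  i=5: ✗ (no rhs in [6,7])
  i=6: ✗ (no rhs in [7,8])
  i=7: ✗ (no rhs in [8,9])

0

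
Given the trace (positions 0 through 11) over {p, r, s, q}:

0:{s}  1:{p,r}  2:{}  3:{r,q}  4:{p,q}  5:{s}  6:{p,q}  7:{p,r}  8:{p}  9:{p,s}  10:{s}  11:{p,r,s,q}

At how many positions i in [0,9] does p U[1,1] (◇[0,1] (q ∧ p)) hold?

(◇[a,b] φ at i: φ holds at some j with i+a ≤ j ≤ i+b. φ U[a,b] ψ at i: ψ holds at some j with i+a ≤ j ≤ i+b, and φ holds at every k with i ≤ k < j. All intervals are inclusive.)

2

Evaluate at each i in [0,9]:
  i=0: ✗ (no rhs in [1,1])
  i=1: ✗ (no rhs in [2,2])
  i=2: ✗ (lhs fails at k=2 before rhs at j=3)
  i=3: ✗ (lhs fails at k=3 before rhs at j=4)
  i=4: ✓ (rhs at j=5; lhs holds on [4,4])
  i=5: ✗ (lhs fails at k=5 before rhs at j=6)
  i=6: ✗ (no rhs in [7,7])
  i=7: ✗ (no rhs in [8,8])
  i=8: ✗ (no rhs in [9,9])
  i=9: ✓ (rhs at j=10; lhs holds on [9,9])
Positions where it holds: {4, 9} → 2.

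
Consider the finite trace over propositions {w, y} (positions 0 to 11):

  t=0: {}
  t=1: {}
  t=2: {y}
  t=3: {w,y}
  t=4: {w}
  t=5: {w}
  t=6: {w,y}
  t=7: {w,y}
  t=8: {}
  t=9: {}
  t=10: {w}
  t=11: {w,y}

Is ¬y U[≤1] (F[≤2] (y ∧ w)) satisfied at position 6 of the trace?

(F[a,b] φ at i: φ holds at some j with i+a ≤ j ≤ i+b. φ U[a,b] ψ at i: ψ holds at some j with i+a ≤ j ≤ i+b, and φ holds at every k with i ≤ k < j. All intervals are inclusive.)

Need some j in [6,7] with F[≤2] (y ∧ w), and ¬y at every k in [6,j-1].
  j=6: F[≤2] (y ∧ w) holds; no prefix to check → satisfied.

Holds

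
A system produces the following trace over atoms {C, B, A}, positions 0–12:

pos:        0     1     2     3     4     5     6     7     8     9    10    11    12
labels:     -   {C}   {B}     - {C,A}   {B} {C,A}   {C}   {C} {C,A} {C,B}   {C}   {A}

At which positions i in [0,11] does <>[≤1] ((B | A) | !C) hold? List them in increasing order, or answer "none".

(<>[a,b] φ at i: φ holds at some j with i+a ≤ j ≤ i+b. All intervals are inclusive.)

Evaluate at each i in [0,11]:
  i=0: ✓ (witness j=0)
  i=1: ✓ (witness j=2)
  i=2: ✓ (witness j=2)
  i=3: ✓ (witness j=3)
  i=4: ✓ (witness j=4)
  i=5: ✓ (witness j=5)
  i=6: ✓ (witness j=6)
  i=7: ✗ (none in [7,8])
  i=8: ✓ (witness j=9)
  i=9: ✓ (witness j=9)
  i=10: ✓ (witness j=10)
  i=11: ✓ (witness j=12)

0, 1, 2, 3, 4, 5, 6, 8, 9, 10, 11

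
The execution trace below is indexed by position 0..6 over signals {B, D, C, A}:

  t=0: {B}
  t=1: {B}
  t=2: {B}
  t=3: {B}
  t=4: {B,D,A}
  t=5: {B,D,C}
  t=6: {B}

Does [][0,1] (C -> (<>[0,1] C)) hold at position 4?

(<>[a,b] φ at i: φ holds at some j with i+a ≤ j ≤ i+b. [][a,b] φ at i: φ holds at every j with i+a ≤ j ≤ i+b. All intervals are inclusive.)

Check (C -> (<>[0,1] C)) at every j in [4,5]:
  j=4: antecedent false → ✓
  j=5: antecedent true; consequent holds (witness at 5) → ✓
All positions satisfy it → formula holds.

True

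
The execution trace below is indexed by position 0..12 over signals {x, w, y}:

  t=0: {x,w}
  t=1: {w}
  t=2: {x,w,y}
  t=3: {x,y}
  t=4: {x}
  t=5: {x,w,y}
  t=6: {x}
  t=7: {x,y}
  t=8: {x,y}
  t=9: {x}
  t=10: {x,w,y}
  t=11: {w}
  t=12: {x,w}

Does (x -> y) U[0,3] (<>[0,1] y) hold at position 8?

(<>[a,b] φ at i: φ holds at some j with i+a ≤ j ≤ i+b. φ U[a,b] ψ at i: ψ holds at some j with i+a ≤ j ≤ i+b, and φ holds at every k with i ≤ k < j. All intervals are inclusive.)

True

Need some j in [8,11] with <>[0,1] y, and (x -> y) at every k in [8,j-1].
  j=8: <>[0,1] y holds; no prefix to check → satisfied.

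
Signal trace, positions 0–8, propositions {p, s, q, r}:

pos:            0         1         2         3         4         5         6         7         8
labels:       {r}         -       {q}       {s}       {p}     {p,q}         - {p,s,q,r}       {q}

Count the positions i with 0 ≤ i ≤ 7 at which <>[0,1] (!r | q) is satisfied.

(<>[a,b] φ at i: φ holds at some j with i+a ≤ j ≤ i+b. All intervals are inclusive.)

8

Evaluate at each i in [0,7]:
  i=0: ✓ (witness j=1)
  i=1: ✓ (witness j=1)
  i=2: ✓ (witness j=2)
  i=3: ✓ (witness j=3)
  i=4: ✓ (witness j=4)
  i=5: ✓ (witness j=5)
  i=6: ✓ (witness j=6)
  i=7: ✓ (witness j=7)
Positions where it holds: {0, 1, 2, 3, 4, 5, 6, 7} → 8.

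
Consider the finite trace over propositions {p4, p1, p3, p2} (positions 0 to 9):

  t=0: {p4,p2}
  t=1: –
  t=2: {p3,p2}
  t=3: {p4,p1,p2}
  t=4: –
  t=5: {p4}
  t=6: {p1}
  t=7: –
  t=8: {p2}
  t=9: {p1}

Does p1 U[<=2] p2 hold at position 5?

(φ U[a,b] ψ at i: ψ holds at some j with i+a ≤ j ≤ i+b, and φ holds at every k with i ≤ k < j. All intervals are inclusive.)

Need some j in [5,7] with p2, and p1 at every k in [5,j-1].
  j=5: p2 false.
  j=6: p2 false.
  j=7: p2 false.
No j in the window works → until fails.

No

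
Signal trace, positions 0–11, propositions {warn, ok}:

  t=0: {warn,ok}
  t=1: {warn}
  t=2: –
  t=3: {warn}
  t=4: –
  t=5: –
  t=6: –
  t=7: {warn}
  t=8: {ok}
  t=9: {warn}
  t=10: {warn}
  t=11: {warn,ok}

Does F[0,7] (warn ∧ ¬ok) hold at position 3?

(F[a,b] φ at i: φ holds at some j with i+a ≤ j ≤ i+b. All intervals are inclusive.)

Check (warn ∧ ¬ok) at each j in [3,10]:
  j=3: true
  j=4: false
  j=5: false
  j=6: false
  j=7: true
  j=8: false
  j=9: true
  j=10: true
Found at j=3 → formula holds.

Yes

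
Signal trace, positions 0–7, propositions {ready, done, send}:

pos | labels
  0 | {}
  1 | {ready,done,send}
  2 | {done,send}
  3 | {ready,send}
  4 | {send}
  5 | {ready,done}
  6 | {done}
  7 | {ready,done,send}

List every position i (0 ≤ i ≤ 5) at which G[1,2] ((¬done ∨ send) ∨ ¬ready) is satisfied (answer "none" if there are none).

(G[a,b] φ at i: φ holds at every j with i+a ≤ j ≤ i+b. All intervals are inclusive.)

Evaluate at each i in [0,5]:
  i=0: ✓ (all of [1,2])
  i=1: ✓ (all of [2,3])
  i=2: ✓ (all of [3,4])
  i=3: ✗ (fails at j=5)
  i=4: ✗ (fails at j=5)
  i=5: ✓ (all of [6,7])

0, 1, 2, 5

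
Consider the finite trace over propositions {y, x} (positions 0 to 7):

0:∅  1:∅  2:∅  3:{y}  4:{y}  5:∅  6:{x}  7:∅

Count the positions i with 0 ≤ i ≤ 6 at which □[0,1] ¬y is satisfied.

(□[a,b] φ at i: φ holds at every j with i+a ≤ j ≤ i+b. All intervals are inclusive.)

Evaluate at each i in [0,6]:
  i=0: ✓ (all of [0,1])
  i=1: ✓ (all of [1,2])
  i=2: ✗ (fails at j=3)
  i=3: ✗ (fails at j=3)
  i=4: ✗ (fails at j=4)
  i=5: ✓ (all of [5,6])
  i=6: ✓ (all of [6,7])
Positions where it holds: {0, 1, 5, 6} → 4.

4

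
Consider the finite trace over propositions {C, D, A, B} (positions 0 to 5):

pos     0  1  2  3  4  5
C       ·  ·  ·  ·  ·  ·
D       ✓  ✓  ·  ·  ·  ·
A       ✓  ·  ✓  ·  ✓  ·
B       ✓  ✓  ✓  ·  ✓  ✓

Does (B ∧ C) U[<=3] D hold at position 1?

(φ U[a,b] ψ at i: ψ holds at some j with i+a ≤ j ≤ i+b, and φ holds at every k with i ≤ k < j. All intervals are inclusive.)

Holds

Need some j in [1,4] with D, and (B ∧ C) at every k in [1,j-1].
  j=1: D holds; no prefix to check → satisfied.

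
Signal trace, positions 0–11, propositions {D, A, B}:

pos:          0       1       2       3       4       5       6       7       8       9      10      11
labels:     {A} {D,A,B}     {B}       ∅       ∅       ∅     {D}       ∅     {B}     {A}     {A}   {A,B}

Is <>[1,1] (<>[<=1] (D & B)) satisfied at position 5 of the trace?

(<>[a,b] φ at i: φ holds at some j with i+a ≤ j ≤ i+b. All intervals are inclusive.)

Check <>[<=1] (D & B) at each j in [6,6]:
  j=6: fails (none in [6,7])
No position in the window satisfies it → formula fails.

False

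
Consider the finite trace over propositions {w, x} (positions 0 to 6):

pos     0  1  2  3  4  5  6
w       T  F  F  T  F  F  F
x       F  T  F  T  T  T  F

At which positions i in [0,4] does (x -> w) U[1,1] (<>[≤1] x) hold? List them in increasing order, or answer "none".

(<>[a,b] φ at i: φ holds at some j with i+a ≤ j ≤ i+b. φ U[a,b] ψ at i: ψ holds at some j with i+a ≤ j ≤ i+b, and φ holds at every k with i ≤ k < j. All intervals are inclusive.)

Evaluate at each i in [0,4]:
  i=0: ✓ (rhs at j=1; lhs holds on [0,0])
  i=1: ✗ (lhs fails at k=1 before rhs at j=2)
  i=2: ✓ (rhs at j=3; lhs holds on [2,2])
  i=3: ✓ (rhs at j=4; lhs holds on [3,3])
  i=4: ✗ (lhs fails at k=4 before rhs at j=5)

0, 2, 3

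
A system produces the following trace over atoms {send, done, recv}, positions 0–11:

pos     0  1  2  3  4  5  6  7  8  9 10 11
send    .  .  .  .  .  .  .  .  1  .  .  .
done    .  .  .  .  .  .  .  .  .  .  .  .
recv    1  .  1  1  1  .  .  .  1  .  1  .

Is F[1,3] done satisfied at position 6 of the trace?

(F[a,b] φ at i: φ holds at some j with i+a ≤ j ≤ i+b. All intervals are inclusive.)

Check done at each j in [7,9]:
  j=7: false
  j=8: false
  j=9: false
No position in the window satisfies it → formula fails.

No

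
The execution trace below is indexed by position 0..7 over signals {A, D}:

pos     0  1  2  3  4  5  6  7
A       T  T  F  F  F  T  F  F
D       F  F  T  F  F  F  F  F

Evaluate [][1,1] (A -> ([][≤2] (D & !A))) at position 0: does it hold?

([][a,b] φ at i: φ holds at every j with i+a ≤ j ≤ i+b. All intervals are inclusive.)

Check (A -> ([][≤2] (D & !A))) at every j in [1,1]:
  j=1: antecedent true; consequent fails at 1 → ✗
Fails at j=1 → formula fails.

False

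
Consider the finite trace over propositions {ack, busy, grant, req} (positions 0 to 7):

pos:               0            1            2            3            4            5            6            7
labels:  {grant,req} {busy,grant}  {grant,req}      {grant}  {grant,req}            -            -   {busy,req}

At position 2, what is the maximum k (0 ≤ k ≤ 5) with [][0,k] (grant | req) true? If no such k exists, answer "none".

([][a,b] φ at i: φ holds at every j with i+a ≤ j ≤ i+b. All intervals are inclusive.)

2

(grant | req) must hold from j=2 onward; find where it first fails.
  j=2: holds
  j=3: holds
  j=4: holds
  j=5: fails
Holds on [2,4], so largest k = 2.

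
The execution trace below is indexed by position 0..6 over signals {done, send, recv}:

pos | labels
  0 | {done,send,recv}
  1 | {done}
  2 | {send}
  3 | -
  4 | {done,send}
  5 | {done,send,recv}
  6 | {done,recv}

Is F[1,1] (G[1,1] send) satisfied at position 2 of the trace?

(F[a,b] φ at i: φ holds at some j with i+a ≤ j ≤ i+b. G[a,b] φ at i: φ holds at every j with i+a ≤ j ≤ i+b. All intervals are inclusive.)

True

Check G[1,1] send at each j in [3,3]:
  j=3: holds on [4,4]
Found at j=3 → formula holds.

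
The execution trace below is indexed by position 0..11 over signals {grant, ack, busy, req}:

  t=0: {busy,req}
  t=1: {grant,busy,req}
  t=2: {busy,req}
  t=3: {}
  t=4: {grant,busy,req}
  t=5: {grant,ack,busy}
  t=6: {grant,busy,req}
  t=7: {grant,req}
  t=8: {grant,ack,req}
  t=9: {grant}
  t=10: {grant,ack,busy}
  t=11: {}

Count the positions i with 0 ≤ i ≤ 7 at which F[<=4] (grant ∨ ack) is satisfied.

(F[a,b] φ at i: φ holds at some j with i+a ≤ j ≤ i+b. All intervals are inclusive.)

Evaluate at each i in [0,7]:
  i=0: ✓ (witness j=1)
  i=1: ✓ (witness j=1)
  i=2: ✓ (witness j=4)
  i=3: ✓ (witness j=4)
  i=4: ✓ (witness j=4)
  i=5: ✓ (witness j=5)
  i=6: ✓ (witness j=6)
  i=7: ✓ (witness j=7)
Positions where it holds: {0, 1, 2, 3, 4, 5, 6, 7} → 8.

8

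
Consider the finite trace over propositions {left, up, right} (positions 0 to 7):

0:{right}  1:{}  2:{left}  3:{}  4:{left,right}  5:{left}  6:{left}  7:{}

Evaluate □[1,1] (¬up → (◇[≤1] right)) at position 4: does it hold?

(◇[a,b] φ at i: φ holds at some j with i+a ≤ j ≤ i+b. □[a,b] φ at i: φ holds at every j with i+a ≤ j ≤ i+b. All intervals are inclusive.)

Check (¬up → (◇[≤1] right)) at every j in [5,5]:
  j=5: antecedent true; consequent fails (none in [5,6]) → ✗
Fails at j=5 → formula fails.

No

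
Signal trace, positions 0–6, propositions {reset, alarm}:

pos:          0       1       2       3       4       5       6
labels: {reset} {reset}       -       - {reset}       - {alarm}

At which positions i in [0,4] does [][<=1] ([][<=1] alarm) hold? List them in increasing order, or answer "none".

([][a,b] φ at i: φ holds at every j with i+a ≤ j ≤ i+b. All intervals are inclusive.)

Evaluate at each i in [0,4]:
  i=0: ✗ (fails at j=0)
  i=1: ✗ (fails at j=1)
  i=2: ✗ (fails at j=2)
  i=3: ✗ (fails at j=3)
  i=4: ✗ (fails at j=4)

none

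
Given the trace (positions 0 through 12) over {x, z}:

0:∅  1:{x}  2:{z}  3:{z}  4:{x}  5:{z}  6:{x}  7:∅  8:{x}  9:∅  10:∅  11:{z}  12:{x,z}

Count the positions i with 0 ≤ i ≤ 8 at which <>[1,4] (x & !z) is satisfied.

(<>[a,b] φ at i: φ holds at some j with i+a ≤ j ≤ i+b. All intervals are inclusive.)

Evaluate at each i in [0,8]:
  i=0: ✓ (witness j=1)
  i=1: ✓ (witness j=4)
  i=2: ✓ (witness j=4)
  i=3: ✓ (witness j=4)
  i=4: ✓ (witness j=6)
  i=5: ✓ (witness j=6)
  i=6: ✓ (witness j=8)
  i=7: ✓ (witness j=8)
  i=8: ✗ (none in [9,12])
Positions where it holds: {0, 1, 2, 3, 4, 5, 6, 7} → 8.

8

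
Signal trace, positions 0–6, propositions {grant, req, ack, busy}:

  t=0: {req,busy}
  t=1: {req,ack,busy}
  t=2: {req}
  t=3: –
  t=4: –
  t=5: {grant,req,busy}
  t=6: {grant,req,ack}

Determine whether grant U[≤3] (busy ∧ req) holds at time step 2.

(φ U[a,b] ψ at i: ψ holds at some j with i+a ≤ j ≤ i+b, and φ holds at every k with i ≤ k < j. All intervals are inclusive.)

Does not hold

Need some j in [2,5] with (busy ∧ req), and grant at every k in [2,j-1].
  j=2: (busy ∧ req) false.
  j=3: (busy ∧ req) false.
  j=4: (busy ∧ req) false.
  j=5: (busy ∧ req) holds, but grant fails at k=2 → not this j.
No j in the window works → until fails.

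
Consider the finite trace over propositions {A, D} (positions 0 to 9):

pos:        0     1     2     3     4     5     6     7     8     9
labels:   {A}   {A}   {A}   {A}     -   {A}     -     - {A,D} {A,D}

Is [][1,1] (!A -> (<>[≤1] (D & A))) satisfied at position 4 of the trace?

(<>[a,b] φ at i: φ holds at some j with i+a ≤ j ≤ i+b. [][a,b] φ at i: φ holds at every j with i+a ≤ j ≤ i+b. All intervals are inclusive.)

Holds

Check (!A -> (<>[≤1] (D & A))) at every j in [5,5]:
  j=5: antecedent false → ✓
All positions satisfy it → formula holds.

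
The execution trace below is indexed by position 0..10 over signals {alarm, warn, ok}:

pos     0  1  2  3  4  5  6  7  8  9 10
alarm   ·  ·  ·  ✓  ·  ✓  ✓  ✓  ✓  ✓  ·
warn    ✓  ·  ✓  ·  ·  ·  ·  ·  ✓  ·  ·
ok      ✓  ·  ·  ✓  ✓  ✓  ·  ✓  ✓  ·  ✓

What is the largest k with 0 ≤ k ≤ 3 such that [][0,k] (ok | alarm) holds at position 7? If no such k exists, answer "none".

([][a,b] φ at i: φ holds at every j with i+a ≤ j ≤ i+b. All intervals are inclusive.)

(ok | alarm) must hold from j=7 onward; find where it first fails.
  j=7: holds
  j=8: holds
  j=9: holds
  j=10: holds
Holds through j=10; largest k = 3.

3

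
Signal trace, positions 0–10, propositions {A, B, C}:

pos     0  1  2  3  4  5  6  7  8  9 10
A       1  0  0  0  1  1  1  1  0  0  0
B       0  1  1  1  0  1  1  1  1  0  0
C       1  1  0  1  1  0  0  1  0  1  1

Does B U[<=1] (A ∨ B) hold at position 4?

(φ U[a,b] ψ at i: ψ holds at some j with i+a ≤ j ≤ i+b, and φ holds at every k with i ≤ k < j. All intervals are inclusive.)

Need some j in [4,5] with (A ∨ B), and B at every k in [4,j-1].
  j=4: (A ∨ B) holds; no prefix to check → satisfied.

Holds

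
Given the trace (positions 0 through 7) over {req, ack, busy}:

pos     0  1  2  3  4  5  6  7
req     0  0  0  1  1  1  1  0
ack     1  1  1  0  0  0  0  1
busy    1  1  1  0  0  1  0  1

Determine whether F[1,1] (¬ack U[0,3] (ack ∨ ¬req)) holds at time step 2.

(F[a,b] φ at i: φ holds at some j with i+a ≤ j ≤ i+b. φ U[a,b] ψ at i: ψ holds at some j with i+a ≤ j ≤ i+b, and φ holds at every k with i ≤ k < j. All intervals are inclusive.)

Does not hold

Check (¬ack U[0,3] (ack ∨ ¬req)) at each j in [3,3]:
  j=3: fails
No position in the window satisfies it → formula fails.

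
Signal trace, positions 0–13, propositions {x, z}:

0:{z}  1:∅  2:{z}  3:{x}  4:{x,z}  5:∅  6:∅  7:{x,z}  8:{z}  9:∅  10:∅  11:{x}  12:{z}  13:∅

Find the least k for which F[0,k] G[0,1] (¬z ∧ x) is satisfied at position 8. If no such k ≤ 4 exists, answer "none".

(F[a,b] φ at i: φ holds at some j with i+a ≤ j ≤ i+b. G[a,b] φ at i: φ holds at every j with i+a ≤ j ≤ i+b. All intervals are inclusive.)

none

Scan j = 8,9,… for G[0,1] (¬z ∧ x):
  j=8: fails
  j=9: fails
  j=10: fails
  j=11: fails
  j=12: fails
No j in [8,12] satisfies it → none.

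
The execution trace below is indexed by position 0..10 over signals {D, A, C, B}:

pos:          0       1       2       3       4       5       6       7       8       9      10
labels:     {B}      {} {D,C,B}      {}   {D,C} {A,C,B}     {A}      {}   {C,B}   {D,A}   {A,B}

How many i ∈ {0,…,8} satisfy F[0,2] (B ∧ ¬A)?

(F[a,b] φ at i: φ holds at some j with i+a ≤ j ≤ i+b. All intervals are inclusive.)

Evaluate at each i in [0,8]:
  i=0: ✓ (witness j=0)
  i=1: ✓ (witness j=2)
  i=2: ✓ (witness j=2)
  i=3: ✗ (none in [3,5])
  i=4: ✗ (none in [4,6])
  i=5: ✗ (none in [5,7])
  i=6: ✓ (witness j=8)
  i=7: ✓ (witness j=8)
  i=8: ✓ (witness j=8)
Positions where it holds: {0, 1, 2, 6, 7, 8} → 6.

6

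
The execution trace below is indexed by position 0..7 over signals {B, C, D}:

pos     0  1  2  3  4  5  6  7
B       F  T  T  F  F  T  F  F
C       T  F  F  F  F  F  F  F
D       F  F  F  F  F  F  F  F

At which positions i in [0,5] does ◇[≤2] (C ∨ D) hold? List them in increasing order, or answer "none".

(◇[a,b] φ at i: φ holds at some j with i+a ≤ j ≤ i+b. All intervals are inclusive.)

0

Evaluate at each i in [0,5]:
  i=0: ✓ (witness j=0)
  i=1: ✗ (none in [1,3])
  i=2: ✗ (none in [2,4])
  i=3: ✗ (none in [3,5])
  i=4: ✗ (none in [4,6])
  i=5: ✗ (none in [5,7])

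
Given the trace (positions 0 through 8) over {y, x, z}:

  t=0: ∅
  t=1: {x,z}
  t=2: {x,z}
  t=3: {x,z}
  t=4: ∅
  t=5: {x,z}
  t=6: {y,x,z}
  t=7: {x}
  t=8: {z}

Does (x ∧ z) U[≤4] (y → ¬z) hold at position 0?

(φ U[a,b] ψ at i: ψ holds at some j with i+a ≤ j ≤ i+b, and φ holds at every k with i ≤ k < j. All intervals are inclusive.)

Holds

Need some j in [0,4] with (y → ¬z), and (x ∧ z) at every k in [0,j-1].
  j=0: (y → ¬z) holds; no prefix to check → satisfied.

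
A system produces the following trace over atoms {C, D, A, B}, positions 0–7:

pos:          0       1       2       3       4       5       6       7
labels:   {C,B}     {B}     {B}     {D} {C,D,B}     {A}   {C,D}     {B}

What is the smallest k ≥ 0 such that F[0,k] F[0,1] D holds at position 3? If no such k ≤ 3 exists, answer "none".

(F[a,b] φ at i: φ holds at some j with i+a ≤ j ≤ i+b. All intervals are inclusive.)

0

Scan j = 3,4,… for F[0,1] D:
  j=3: holds
First hit at j=3, so smallest k = 3-3 = 0.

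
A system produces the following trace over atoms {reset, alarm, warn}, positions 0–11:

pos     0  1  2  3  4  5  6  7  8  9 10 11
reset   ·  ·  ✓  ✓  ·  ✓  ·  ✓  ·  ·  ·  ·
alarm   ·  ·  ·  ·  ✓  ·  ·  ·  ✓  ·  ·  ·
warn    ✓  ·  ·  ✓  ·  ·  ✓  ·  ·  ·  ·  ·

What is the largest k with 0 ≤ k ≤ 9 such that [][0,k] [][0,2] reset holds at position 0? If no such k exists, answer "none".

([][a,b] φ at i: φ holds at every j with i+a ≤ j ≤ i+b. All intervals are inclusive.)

none

[][0,2] reset must hold from j=0 onward; find where it first fails.
  j=0: fails → no k works.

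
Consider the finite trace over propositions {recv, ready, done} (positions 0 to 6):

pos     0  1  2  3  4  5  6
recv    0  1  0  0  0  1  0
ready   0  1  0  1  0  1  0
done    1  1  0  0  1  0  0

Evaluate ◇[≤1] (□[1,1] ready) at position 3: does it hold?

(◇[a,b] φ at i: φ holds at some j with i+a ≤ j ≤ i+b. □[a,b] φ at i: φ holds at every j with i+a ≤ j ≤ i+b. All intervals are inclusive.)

Check □[1,1] ready at each j in [3,4]:
  j=3: fails at 4
  j=4: holds on [5,5]
Found at j=4 → formula holds.

True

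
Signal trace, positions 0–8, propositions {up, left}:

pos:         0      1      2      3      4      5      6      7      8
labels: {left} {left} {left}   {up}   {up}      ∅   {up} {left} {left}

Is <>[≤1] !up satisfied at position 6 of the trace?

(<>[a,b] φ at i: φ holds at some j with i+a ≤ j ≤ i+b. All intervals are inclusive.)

True

Check !up at each j in [6,7]:
  j=6: false
  j=7: true
Found at j=7 → formula holds.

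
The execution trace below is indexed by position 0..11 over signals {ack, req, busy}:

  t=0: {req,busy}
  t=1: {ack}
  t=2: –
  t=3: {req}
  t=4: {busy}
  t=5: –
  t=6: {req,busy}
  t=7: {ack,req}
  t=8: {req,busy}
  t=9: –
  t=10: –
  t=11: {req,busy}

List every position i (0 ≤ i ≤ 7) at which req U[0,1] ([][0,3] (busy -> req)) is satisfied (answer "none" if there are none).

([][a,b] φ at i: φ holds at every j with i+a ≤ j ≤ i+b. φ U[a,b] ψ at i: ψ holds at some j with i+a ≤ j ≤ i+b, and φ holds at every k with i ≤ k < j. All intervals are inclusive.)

Evaluate at each i in [0,7]:
  i=0: ✓ (rhs at j=0)
  i=1: ✗ (no rhs in [1,2])
  i=2: ✗ (no rhs in [2,3])
  i=3: ✗ (no rhs in [3,4])
  i=4: ✗ (lhs fails at k=4 before rhs at j=5)
  i=5: ✓ (rhs at j=5)
  i=6: ✓ (rhs at j=6)
  i=7: ✓ (rhs at j=7)

0, 5, 6, 7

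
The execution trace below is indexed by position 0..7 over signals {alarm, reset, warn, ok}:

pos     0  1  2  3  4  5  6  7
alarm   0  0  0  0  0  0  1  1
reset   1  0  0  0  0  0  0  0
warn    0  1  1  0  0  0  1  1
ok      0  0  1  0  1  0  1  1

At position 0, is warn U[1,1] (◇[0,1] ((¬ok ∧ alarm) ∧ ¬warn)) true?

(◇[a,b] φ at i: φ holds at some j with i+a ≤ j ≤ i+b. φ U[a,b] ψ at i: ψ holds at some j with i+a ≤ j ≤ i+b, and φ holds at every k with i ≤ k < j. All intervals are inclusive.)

Does not hold

Need some j in [1,1] with ◇[0,1] ((¬ok ∧ alarm) ∧ ¬warn), and warn at every k in [0,j-1].
  j=1: ◇[0,1] ((¬ok ∧ alarm) ∧ ¬warn) — fails (none in [1,2]).
No j in the window works → until fails.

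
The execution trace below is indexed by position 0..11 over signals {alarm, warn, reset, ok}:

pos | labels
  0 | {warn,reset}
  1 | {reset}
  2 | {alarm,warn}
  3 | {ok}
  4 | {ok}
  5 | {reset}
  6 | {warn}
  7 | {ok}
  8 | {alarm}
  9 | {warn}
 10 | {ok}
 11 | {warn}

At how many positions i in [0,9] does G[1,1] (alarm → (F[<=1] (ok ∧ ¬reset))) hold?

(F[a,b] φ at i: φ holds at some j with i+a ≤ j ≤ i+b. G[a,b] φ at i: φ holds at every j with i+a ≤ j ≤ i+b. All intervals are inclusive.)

Evaluate at each i in [0,9]:
  i=0: ✓ (all of [1,1])
  i=1: ✓ (all of [2,2])
  i=2: ✓ (all of [3,3])
  i=3: ✓ (all of [4,4])
  i=4: ✓ (all of [5,5])
  i=5: ✓ (all of [6,6])
  i=6: ✓ (all of [7,7])
  i=7: ✗ (fails at j=8)
  i=8: ✓ (all of [9,9])
  i=9: ✓ (all of [10,10])
Positions where it holds: {0, 1, 2, 3, 4, 5, 6, 8, 9} → 9.

9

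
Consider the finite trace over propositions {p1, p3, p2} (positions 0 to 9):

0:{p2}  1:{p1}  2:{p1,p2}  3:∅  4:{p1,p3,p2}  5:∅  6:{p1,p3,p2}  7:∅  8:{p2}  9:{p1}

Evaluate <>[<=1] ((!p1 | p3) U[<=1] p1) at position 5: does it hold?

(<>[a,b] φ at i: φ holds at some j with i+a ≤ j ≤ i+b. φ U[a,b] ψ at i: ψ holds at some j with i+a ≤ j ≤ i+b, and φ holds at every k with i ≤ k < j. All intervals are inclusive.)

Check ((!p1 | p3) U[<=1] p1) at each j in [5,6]:
  j=5: holds
  j=6: holds
Found at j=5 → formula holds.

Holds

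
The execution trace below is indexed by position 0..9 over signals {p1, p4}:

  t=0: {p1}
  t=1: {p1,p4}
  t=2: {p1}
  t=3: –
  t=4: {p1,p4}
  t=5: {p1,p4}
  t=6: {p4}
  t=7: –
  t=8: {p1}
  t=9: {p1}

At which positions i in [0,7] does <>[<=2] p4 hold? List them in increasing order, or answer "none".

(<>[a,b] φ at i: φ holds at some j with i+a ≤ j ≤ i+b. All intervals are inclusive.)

0, 1, 2, 3, 4, 5, 6

Evaluate at each i in [0,7]:
  i=0: ✓ (witness j=1)
  i=1: ✓ (witness j=1)
  i=2: ✓ (witness j=4)
  i=3: ✓ (witness j=4)
  i=4: ✓ (witness j=4)
  i=5: ✓ (witness j=5)
  i=6: ✓ (witness j=6)
  i=7: ✗ (none in [7,9])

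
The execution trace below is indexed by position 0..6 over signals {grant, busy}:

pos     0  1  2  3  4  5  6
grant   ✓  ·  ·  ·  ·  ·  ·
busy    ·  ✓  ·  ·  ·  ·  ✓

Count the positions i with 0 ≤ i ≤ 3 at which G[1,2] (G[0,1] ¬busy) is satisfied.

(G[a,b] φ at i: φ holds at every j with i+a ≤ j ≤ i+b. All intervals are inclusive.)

2

Evaluate at each i in [0,3]:
  i=0: ✗ (fails at j=1)
  i=1: ✓ (all of [2,3])
  i=2: ✓ (all of [3,4])
  i=3: ✗ (fails at j=5)
Positions where it holds: {1, 2} → 2.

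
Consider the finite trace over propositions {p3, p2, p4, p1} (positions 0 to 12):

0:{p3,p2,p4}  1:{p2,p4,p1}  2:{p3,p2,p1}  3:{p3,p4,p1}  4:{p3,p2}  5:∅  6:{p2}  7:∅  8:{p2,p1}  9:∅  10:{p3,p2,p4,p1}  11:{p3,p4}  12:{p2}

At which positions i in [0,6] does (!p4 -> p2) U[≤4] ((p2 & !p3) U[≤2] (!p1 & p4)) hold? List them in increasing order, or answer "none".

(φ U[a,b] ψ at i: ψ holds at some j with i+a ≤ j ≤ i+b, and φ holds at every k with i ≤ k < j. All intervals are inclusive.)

0

Evaluate at each i in [0,6]:
  i=0: ✓ (rhs at j=0)
  i=1: ✗ (no rhs in [1,5])
  i=2: ✗ (no rhs in [2,6])
  i=3: ✗ (no rhs in [3,7])
  i=4: ✗ (no rhs in [4,8])
  i=5: ✗ (no rhs in [5,9])
  i=6: ✗ (no rhs in [6,10])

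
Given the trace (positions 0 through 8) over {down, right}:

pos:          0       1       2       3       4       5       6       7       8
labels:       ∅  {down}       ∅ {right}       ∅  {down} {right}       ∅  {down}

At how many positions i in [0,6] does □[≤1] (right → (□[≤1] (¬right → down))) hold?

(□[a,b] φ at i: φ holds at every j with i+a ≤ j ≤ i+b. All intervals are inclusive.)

Evaluate at each i in [0,6]:
  i=0: ✓ (all of [0,1])
  i=1: ✓ (all of [1,2])
  i=2: ✗ (fails at j=3)
  i=3: ✗ (fails at j=3)
  i=4: ✓ (all of [4,5])
  i=5: ✗ (fails at j=6)
  i=6: ✗ (fails at j=6)
Positions where it holds: {0, 1, 4} → 3.

3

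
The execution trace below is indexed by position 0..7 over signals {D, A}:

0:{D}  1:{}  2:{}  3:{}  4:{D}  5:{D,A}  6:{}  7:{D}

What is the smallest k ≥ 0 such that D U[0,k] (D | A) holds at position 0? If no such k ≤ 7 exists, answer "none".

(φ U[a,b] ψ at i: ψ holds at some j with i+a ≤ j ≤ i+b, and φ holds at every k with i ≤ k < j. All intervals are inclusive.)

0

Need earliest j ≥ 0 with (D | A), and D at every k in [0,j-1].
  j=0: rhs holds (empty prefix). k = 0.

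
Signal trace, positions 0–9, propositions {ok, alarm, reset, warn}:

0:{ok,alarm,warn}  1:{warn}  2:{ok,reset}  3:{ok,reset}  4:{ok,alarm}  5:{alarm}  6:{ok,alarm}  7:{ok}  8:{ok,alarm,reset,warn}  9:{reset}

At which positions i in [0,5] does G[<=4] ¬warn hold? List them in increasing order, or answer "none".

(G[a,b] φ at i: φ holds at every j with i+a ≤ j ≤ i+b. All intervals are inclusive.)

2, 3

Evaluate at each i in [0,5]:
  i=0: ✗ (fails at j=0)
  i=1: ✗ (fails at j=1)
  i=2: ✓ (all of [2,6])
  i=3: ✓ (all of [3,7])
  i=4: ✗ (fails at j=8)
  i=5: ✗ (fails at j=8)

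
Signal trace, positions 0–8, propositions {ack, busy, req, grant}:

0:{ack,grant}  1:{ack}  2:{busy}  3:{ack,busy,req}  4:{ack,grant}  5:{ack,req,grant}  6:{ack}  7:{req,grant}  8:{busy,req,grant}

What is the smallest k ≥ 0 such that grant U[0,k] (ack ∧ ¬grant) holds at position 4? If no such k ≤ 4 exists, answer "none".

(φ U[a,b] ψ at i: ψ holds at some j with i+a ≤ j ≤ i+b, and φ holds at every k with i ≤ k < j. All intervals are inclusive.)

2

Need earliest j ≥ 4 with (ack ∧ ¬grant), and grant at every k in [4,j-1].
  j=4: rhs fails.
  j=5: rhs fails.
  j=6: rhs holds; lhs holds on [4,5]. k = 2.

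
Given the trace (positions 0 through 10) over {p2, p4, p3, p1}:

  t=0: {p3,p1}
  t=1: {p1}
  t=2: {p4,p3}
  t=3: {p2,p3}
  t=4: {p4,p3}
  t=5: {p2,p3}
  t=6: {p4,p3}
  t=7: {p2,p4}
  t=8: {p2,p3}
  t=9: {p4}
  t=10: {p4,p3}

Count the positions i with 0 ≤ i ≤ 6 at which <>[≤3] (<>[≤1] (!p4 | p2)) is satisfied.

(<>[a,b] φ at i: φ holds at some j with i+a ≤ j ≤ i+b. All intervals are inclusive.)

Evaluate at each i in [0,6]:
  i=0: ✓ (witness j=0)
  i=1: ✓ (witness j=1)
  i=2: ✓ (witness j=2)
  i=3: ✓ (witness j=3)
  i=4: ✓ (witness j=4)
  i=5: ✓ (witness j=5)
  i=6: ✓ (witness j=6)
Positions where it holds: {0, 1, 2, 3, 4, 5, 6} → 7.

7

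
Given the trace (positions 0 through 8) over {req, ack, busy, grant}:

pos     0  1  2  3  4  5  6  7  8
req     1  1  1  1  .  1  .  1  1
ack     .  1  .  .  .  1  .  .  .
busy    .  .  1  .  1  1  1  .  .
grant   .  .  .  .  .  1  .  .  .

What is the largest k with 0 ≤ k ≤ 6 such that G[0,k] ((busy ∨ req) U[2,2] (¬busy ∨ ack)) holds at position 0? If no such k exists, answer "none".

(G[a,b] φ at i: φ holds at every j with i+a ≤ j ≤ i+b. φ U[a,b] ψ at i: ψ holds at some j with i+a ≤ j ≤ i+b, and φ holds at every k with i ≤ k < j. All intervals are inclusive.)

((busy ∨ req) U[2,2] (¬busy ∨ ack)) must hold from j=0 onward; find where it first fails.
  j=0: fails → no k works.

none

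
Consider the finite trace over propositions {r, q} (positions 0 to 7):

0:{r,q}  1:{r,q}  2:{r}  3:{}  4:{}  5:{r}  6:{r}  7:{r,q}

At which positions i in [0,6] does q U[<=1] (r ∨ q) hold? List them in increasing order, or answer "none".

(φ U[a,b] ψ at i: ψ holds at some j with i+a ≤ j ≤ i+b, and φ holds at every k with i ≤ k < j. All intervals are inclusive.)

0, 1, 2, 5, 6

Evaluate at each i in [0,6]:
  i=0: ✓ (rhs at j=0)
  i=1: ✓ (rhs at j=1)
  i=2: ✓ (rhs at j=2)
  i=3: ✗ (no rhs in [3,4])
  i=4: ✗ (lhs fails at k=4 before rhs at j=5)
  i=5: ✓ (rhs at j=5)
  i=6: ✓ (rhs at j=6)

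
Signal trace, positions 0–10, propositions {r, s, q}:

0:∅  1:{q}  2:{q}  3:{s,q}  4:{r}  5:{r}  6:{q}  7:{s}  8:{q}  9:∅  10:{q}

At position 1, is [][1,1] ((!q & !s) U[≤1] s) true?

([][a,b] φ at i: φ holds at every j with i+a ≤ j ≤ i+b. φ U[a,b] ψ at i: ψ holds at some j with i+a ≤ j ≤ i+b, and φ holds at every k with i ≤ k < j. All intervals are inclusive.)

No

Check ((!q & !s) U[≤1] s) at every j in [2,2]:
  j=2: fails
Fails at j=2 → formula fails.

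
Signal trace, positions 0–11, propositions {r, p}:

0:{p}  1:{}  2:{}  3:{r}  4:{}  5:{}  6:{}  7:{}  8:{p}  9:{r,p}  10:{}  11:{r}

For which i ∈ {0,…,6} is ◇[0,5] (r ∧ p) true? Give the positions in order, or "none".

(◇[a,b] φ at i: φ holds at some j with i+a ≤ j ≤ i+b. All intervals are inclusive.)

4, 5, 6

Evaluate at each i in [0,6]:
  i=0: ✗ (none in [0,5])
  i=1: ✗ (none in [1,6])
  i=2: ✗ (none in [2,7])
  i=3: ✗ (none in [3,8])
  i=4: ✓ (witness j=9)
  i=5: ✓ (witness j=9)
  i=6: ✓ (witness j=9)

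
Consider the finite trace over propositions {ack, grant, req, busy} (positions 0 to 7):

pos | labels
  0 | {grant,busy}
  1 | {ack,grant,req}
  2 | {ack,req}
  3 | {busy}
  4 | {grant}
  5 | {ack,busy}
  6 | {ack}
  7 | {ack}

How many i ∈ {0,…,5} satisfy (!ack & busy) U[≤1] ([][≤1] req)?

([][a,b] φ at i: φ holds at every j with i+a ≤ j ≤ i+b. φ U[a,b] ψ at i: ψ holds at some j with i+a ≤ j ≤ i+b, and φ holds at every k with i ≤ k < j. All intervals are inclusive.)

2

Evaluate at each i in [0,5]:
  i=0: ✓ (rhs at j=1; lhs holds on [0,0])
  i=1: ✓ (rhs at j=1)
  i=2: ✗ (no rhs in [2,3])
  i=3: ✗ (no rhs in [3,4])
  i=4: ✗ (no rhs in [4,5])
  i=5: ✗ (no rhs in [5,6])
Positions where it holds: {0, 1} → 2.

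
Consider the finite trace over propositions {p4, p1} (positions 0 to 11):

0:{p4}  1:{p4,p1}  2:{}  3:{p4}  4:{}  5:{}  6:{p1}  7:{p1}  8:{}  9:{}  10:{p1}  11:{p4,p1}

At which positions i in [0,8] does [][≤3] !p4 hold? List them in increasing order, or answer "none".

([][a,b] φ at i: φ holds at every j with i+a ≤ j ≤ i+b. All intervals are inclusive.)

4, 5, 6, 7

Evaluate at each i in [0,8]:
  i=0: ✗ (fails at j=0)
  i=1: ✗ (fails at j=1)
  i=2: ✗ (fails at j=3)
  i=3: ✗ (fails at j=3)
  i=4: ✓ (all of [4,7])
  i=5: ✓ (all of [5,8])
  i=6: ✓ (all of [6,9])
  i=7: ✓ (all of [7,10])
  i=8: ✗ (fails at j=11)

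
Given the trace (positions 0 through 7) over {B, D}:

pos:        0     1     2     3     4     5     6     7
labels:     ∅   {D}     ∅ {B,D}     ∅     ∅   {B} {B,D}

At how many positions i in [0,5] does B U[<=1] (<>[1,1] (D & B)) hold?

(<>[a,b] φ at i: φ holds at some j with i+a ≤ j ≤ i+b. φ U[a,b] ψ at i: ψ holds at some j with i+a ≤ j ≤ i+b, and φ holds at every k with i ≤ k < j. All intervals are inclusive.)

Evaluate at each i in [0,5]:
  i=0: ✗ (no rhs in [0,1])
  i=1: ✗ (lhs fails at k=1 before rhs at j=2)
  i=2: ✓ (rhs at j=2)
  i=3: ✗ (no rhs in [3,4])
  i=4: ✗ (no rhs in [4,5])
  i=5: ✗ (lhs fails at k=5 before rhs at j=6)
Positions where it holds: {2} → 1.

1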